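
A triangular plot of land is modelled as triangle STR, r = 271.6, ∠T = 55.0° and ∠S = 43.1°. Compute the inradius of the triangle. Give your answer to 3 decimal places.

60.991

The third angle is ∠R = 180° − ∠S − ∠T = 81.90°.
Law of sines: s = r·sin S/sin R ≈ 187.45.
Law of sines: t = r·sin T/sin R ≈ 224.72.
Area = ½·r·s·sin T ≈ 20852.
Semiperimeter p = (187.45+224.72+271.6)/2 = 341.89.
Inradius = area/p = 20852/341.89 ≈ 60.991.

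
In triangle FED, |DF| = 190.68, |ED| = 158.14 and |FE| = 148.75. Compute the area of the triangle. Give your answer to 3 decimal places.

area ≈ 11448.979

Semiperimeter s = (158.14 + 190.68 + 148.75)/2 = 248.78.
Heron's formula: area = √(248.78·90.645·58.105·100.03) ≈ 11449.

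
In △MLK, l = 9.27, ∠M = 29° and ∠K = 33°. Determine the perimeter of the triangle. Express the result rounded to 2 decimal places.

20.08

The third angle is ∠L = 180° − ∠K − ∠M = 118.00°.
Law of sines: m = l·sin M/sin L ≈ 5.09.
Law of sines: k = l·sin K/sin L ≈ 5.7181.
Semiperimeter s = (5.09+9.27+5.7181)/2 = 10.039.
Perimeter = 5.09 + 9.27 + 5.7181 = 20.078.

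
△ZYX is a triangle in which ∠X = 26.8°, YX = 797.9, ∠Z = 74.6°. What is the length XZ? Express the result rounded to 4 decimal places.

The third angle is ∠Y = 180° − ∠X − ∠Z = 78.60°.
Law of sines: XZ = YX·sin Y/sin Z ≈ 811.29.

811.2873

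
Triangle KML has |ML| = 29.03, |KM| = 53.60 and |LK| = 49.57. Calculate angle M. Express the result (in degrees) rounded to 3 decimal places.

By the law of cosines, cos M = (|KM|² + |ML|² − |LK|²) / (2·|KM|·|ML|) ≈ 0.40441, so ∠M ≈ 66.15°.

66.146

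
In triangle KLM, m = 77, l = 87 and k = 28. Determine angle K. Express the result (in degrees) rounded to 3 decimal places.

By the law of cosines, cos K = (l² + m² − k²) / (2·l·m) ≈ 0.94895, so ∠K ≈ 18.39°.

∠K ≈ 18.387°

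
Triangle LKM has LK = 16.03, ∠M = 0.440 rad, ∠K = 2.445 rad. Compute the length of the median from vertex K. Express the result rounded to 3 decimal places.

The third angle is ∠L = π − ∠K − ∠M = 0.257 rad.
Law of sines: KM = LK·sin L/sin M ≈ 9.5511.
Law of sines: ML = LK·sin K/sin M ≈ 24.147.
Median from K: ½√(2·LK² + 2·KM² − ML²) ≈ 5.3224.

5.322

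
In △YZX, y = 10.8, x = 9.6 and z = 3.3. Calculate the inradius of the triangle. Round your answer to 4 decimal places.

Semiperimeter s = (10.8 + 3.3 + 9.6)/2 = 11.85.
Heron's formula: area = √(11.85·1.05·8.55·2.25) ≈ 15.471.
Inradius = area/s = 15.471/11.85 ≈ 1.3056.

1.3056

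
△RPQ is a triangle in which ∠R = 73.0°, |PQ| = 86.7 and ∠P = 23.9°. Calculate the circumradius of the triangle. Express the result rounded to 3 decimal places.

45.331

The third angle is ∠Q = 180° − ∠R − ∠P = 83.10°.
Law of sines: |QR| = |PQ|·sin P/sin R ≈ 36.731.
Law of sines: |RP| = |PQ|·sin Q/sin R ≈ 90.005.
Circumradius = |PQ|/(2 sin R) ≈ 45.331.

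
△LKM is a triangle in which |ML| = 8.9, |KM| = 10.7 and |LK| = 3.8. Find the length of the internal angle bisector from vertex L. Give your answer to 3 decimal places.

By the law of cosines, cos L = (|ML|² + |LK|² − |KM|²) / (2·|ML|·|LK|) ≈ -0.30810, so ∠L ≈ 107.94°.
The bisector from L has length 2·|ML|·|LK|·cos(∠L/2)/(|ML|+|LK|) ≈ 3.1326.

t_L ≈ 3.133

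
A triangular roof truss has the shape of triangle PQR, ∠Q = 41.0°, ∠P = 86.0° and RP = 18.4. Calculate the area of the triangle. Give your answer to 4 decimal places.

The third angle is ∠R = 180° − ∠P − ∠Q = 53.00°.
Law of sines: QR = RP·sin P/sin Q ≈ 27.978.
Law of sines: PQ = RP·sin R/sin Q ≈ 22.399.
Area = ½·RP·QR·sin R ≈ 205.57.

area ≈ 205.5664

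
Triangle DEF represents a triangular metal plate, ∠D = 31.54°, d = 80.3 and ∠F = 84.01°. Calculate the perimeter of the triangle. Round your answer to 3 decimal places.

The third angle is ∠E = 180° − ∠F − ∠D = 64.45°.
Law of sines: e = d·sin E/sin D ≈ 138.5.
Law of sines: f = d·sin F/sin D ≈ 152.67.
Semiperimeter s = (80.3+138.5+152.67)/2 = 185.73.
Perimeter = 80.3 + 138.5 + 152.67 = 371.47.

371.470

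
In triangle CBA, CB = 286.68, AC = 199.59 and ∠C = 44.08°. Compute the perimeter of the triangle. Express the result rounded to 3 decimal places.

By the law of cosines, BA² = AC² + CB² − 2·AC·CB·cos C = 39814, so BA ≈ 199.53.
Semiperimeter s = (199.53+199.59+286.68)/2 = 342.9.
Perimeter = 199.53 + 199.59 + 286.68 = 685.8.

perimeter ≈ 685.804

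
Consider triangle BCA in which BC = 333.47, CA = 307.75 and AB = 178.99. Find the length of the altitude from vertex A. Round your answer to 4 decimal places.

163.5321

Semiperimeter s = (307.75 + 178.99 + 333.47)/2 = 410.11.
Heron's formula: area = √(410.11·102.36·231.12·76.635) ≈ 27267.
The altitude from A has length 2·area/BC ≈ 163.53.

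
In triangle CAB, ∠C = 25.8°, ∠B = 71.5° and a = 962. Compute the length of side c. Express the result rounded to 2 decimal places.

422.11

The third angle is ∠A = 180° − ∠B − ∠C = 82.70°.
Law of sines: c = a·sin C/sin A ≈ 422.11.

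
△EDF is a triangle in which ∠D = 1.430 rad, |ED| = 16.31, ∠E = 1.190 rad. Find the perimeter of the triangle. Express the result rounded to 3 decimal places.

The third angle is ∠F = π − ∠E − ∠D = 0.522 rad.
Law of sines: |DF| = |ED|·sin E/sin F ≈ 30.389.
Law of sines: |FE| = |ED|·sin D/sin F ≈ 32.41.
Semiperimeter s = (30.389+32.41+16.31)/2 = 39.554.
Perimeter = 30.389 + 32.41 + 16.31 = 79.109.

perimeter ≈ 79.109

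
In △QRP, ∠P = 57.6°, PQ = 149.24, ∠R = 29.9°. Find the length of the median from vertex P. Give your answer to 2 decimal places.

The third angle is ∠Q = 180° − ∠R − ∠P = 92.50°.
Law of sines: RP = PQ·sin Q/sin R ≈ 299.1.
Law of sines: QR = PQ·sin P/sin R ≈ 252.78.
Median from P: ½√(2·RP² + 2·PQ² − QR²) ≈ 199.73.

m_P ≈ 199.73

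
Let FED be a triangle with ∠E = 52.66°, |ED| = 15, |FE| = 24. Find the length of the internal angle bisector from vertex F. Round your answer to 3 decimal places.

By the law of cosines, |DF|² = |FE|² + |ED|² − 2·|FE|·|ED|·cos E = 364.29, so |DF| ≈ 19.086.
Law of cosines again: cos F = (|DF|² + |FE|² − |ED|²)/(2·|DF|·|FE|) ≈ 0.78076, so ∠F ≈ 38.67°.
The bisector from F has length 2·|DF|·|FE|·cos(∠F/2)/(|DF|+|FE|) ≈ 20.064.

20.064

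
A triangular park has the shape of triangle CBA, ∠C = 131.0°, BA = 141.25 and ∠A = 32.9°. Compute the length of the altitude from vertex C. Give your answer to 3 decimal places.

h_C ≈ 28.192

The third angle is ∠B = 180° − ∠A − ∠C = 16.10°.
Law of sines: AC = BA·sin B/sin C ≈ 51.902.
Law of sines: CB = BA·sin A/sin C ≈ 101.66.
Area = ½·BA·AC·sin A ≈ 1991.
The altitude from C has length 2·area/BA ≈ 28.192.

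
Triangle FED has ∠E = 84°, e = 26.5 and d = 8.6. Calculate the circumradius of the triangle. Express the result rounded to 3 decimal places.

Law of sines: sin D = d·sin E/e ≈ 0.32275.
Since e ≥ d, only the acute value applies: ∠D ≈ 18.83°.
Then ∠F = 180° − ∠E − ∠D ≈ 77.17°.
Law of sines gives f = e·sin F/sin E ≈ 25.981.
Circumradius = e/(2 sin E) ≈ 13.323.

13.323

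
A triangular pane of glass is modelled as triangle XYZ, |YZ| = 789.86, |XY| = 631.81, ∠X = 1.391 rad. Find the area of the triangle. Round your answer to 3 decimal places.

186576.349

Law of sines: sin Z = |XY|·sin X/|YZ| ≈ 0.78701.
Since |YZ| ≥ |XY|, only the acute value applies: ∠Z ≈ 0.906 rad.
Then ∠Y = π − ∠X − ∠Z ≈ 0.845 rad.
Law of sines gives |ZX| = |YZ|·sin Y/sin X ≈ 600.29.
Area = ½·|YZ|·|XY|·sin Y ≈ 1.8658e+05.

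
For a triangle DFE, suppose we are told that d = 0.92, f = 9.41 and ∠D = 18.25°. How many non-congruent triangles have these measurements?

0

f·sin D = 9.41·sin(18.25°) ≈ 2.947.
Since d = 0.92 < 2.947 = f sin D, no triangle exists.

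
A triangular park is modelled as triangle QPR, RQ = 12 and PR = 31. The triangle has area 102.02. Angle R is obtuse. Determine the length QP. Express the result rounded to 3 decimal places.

41.558

From area = ½·PR·RQ·sin R, we get sin R = 2·area/(PR·RQ) ≈ 0.54849.
Taking the obtuse solution, ∠R ≈ 146.74°.
Law of cosines then gives QP ≈ 41.558.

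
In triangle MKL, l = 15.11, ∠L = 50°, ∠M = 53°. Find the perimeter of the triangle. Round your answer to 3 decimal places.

The third angle is ∠K = 180° − ∠L − ∠M = 77.00°.
Law of sines: m = l·sin M/sin L ≈ 15.753.
Law of sines: k = l·sin K/sin L ≈ 19.219.
Semiperimeter s = (15.753+19.219+15.11)/2 = 25.041.
Perimeter = 15.753 + 19.219 + 15.11 = 50.082.

perimeter ≈ 50.082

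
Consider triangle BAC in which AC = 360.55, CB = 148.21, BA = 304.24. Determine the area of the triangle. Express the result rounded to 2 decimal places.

Semiperimeter s = (360.55 + 148.21 + 304.24)/2 = 406.5.
Heron's formula: area = √(406.5·45.95·258.29·102.26) ≈ 22212.

area ≈ 22211.59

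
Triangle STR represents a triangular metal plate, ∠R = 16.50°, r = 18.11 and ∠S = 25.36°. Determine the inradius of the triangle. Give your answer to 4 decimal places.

The third angle is ∠T = 180° − ∠R − ∠S = 138.14°.
Law of sines: s = r·sin S/sin R ≈ 27.31.
Law of sines: t = r·sin T/sin R ≈ 42.551.
Area = ½·r·s·sin T ≈ 165.02.
Semiperimeter p = (27.31+42.551+18.11)/2 = 43.986.
Inradius = area/p = 165.02/43.986 ≈ 3.7518.

3.7518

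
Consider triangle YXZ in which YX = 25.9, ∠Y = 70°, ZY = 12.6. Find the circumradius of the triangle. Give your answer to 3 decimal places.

By the law of cosines, XZ² = ZY² + YX² − 2·ZY·YX·cos Y = 606.34, so XZ ≈ 24.624.
Area = ½·ZY·YX·sin Y ≈ 153.33.
Circumradius = XZ/(2 sin Y) ≈ 13.102.

R ≈ 13.102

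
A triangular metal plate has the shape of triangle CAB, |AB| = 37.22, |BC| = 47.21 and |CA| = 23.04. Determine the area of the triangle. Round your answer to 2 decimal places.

Semiperimeter s = (37.22 + 47.21 + 23.04)/2 = 53.735.
Heron's formula: area = √(53.735·16.515·6.525·30.695) ≈ 421.59.

area ≈ 421.59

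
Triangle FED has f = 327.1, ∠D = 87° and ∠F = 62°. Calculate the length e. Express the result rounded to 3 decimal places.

190.803

The third angle is ∠E = 180° − ∠D − ∠F = 31.00°.
Law of sines: e = f·sin E/sin F ≈ 190.8.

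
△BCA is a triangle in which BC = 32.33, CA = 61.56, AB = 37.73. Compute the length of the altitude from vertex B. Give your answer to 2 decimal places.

h_B ≈ 16.66

Semiperimeter s = (61.56 + 37.73 + 32.33)/2 = 65.81.
Heron's formula: area = √(65.81·4.25·28.08·33.48) ≈ 512.78.
The altitude from B has length 2·area/CA ≈ 16.66.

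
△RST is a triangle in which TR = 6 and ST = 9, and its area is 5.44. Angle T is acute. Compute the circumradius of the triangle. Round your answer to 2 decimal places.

From area = ½·ST·TR·sin T, we get sin T = 2·area/(ST·TR) ≈ 0.20148.
Taking the acute solution, ∠T ≈ 11.62°.
Law of cosines then gives RS ≈ 3.3489.
Circumradius = RS/(2 sin T) ≈ 8.3106.

8.31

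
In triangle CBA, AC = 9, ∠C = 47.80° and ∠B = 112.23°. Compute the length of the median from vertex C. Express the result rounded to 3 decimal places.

m_C ≈ 5.748

The third angle is ∠A = 180° − ∠C − ∠B = 19.97°.
Law of sines: BA = AC·sin C/sin B ≈ 7.2026.
Law of sines: CB = AC·sin A/sin B ≈ 3.3206.
Median from C: ½√(2·AC² + 2·CB² − BA²) ≈ 5.7484.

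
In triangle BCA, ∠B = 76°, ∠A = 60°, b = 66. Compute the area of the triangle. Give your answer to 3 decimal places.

area ≈ 1350.379

The third angle is ∠C = 180° − ∠A − ∠B = 44.00°.
Law of sines: c = b·sin C/sin B ≈ 47.251.
Law of sines: a = b·sin A/sin B ≈ 58.907.
Area = ½·b·c·sin A ≈ 1350.4.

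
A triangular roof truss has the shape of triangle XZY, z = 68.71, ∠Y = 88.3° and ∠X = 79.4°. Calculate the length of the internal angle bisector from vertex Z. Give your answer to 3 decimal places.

t_Z ≈ 317.851

The third angle is ∠Z = 180° − ∠Y − ∠X = 12.30°.
Law of sines: x = z·sin X/sin Z ≈ 317.03.
Law of sines: y = z·sin Y/sin Z ≈ 322.39.
The bisector from Z has length 2·y·x·cos(∠Z/2)/(y+x) ≈ 317.85.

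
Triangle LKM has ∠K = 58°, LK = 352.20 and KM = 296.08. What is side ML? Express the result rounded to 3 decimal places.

318.102

By the law of cosines, ML² = LK² + KM² − 2·LK·KM·cos K = 1.0119e+05, so ML ≈ 318.1.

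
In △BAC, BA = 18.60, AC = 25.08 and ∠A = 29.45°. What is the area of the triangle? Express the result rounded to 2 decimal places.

114.68

Area = ½·BA·AC·sin A ≈ 114.68.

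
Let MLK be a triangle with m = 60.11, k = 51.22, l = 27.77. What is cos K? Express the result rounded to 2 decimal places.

By the law of cosines, cos K = (m² + l² − k²) / (2·m·l) ≈ 0.52745, so ∠K ≈ 1.015 rad.

cos K ≈ 0.53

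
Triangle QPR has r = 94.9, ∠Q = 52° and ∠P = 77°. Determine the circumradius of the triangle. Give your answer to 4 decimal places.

61.0567

The third angle is ∠R = 180° − ∠Q − ∠P = 51.00°.
Law of sines: q = r·sin Q/sin R ≈ 96.227.
Law of sines: p = r·sin P/sin R ≈ 118.98.
Circumradius = r/(2 sin R) ≈ 61.057.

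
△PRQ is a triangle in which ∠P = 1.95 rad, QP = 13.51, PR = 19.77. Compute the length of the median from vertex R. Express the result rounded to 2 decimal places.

m_R ≈ 23.14

By the law of cosines, RQ² = QP² + PR² − 2·QP·PR·cos P = 771.12, so RQ ≈ 27.769.
Median from R: ½√(2·PR² + 2·RQ² − QP²) ≈ 23.138.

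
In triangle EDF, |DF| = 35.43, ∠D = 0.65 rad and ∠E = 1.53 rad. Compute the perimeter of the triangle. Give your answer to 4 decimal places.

perimeter ≈ 85.9701

The third angle is ∠F = π − ∠E − ∠D = 0.962 rad.
Law of sines: |FE| = |DF|·sin D/sin E ≈ 21.46.
Law of sines: |ED| = |DF|·sin F/sin E ≈ 29.08.
Semiperimeter s = (35.43+21.46+29.08)/2 = 42.985.
Perimeter = 35.43 + 21.46 + 29.08 = 85.97.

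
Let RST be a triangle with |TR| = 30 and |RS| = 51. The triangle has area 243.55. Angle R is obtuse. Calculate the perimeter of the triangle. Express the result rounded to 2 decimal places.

161.01

From area = ½·|TR|·|RS|·sin R, we get sin R = 2·area/(|TR|·|RS|) ≈ 0.31837.
Taking the obtuse solution, ∠R ≈ 161.44°.
Law of cosines then gives |ST| ≈ 80.011.
Perimeter = 80.011 + 30 + 51 = 161.01.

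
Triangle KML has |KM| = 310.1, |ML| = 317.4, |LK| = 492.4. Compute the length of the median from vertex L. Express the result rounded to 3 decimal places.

m_L ≈ 384.135

Median from L: ½√(2·|ML|² + 2·|LK|² − |KM|²) ≈ 384.14.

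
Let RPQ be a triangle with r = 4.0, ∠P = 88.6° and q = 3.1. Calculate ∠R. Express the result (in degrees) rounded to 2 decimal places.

53.10

By the law of cosines, p² = q² + r² − 2·q·r·cos P = 25.004, so p ≈ 5.0004.
Law of cosines again: cos R = (p² + q² − r²)/(2·p·q) ≈ 0.60041, so ∠R ≈ 53.10°.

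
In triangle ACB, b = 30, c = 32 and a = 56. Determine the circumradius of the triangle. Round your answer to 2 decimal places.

36.10

By the law of cosines, cos A = (c² + b² − a²) / (2·c·b) ≈ -0.63125, so ∠A ≈ 2.254 rad.
Circumradius = a/(2 sin A) ≈ 36.102.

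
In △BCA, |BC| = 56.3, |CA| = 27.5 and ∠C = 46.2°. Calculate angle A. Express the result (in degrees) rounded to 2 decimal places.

105.76

By the law of cosines, |AB|² = |BC|² + |CA|² − 2·|BC|·|CA|·cos C = 1782.7, so |AB| ≈ 42.222.
Law of cosines again: cos A = (|CA|² + |AB|² − |BC|²)/(2·|CA|·|AB|) ≈ -0.27160, so ∠A ≈ 105.76°.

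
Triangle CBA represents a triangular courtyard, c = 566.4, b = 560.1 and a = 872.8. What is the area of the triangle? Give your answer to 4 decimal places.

Semiperimeter s = (566.4 + 560.1 + 872.8)/2 = 999.65.
Heron's formula: area = √(999.65·433.25·439.55·126.85) ≈ 1.554e+05.

155397.0066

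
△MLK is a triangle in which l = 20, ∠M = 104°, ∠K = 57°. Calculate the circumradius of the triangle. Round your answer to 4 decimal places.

R ≈ 30.7155

The third angle is ∠L = 180° − ∠K − ∠M = 19.00°.
Law of sines: m = l·sin M/sin L ≈ 59.606.
Law of sines: k = l·sin K/sin L ≈ 51.52.
Circumradius = l/(2 sin L) ≈ 30.716.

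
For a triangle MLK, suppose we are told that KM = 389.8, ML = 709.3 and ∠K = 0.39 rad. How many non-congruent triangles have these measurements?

KM·sin K = 389.8·sin(0.39 rad) ≈ 148.2.
Since ML ≥ KM, exactly one triangle exists.

1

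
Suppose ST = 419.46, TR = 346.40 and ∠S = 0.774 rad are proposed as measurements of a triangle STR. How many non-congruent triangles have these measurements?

2

ST·sin S = 419.46·sin(0.774 rad) ≈ 293.2.
Since ST sin S < TR < ST (293.2 < 346.40 < 419.46), two triangles exist.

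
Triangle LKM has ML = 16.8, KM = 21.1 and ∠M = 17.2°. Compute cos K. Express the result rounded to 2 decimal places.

By the law of cosines, LK² = KM² + ML² − 2·KM·ML·cos M = 50.196, so LK ≈ 7.0849.
Law of cosines again: cos K = (LK² + KM² − ML²)/(2·LK·KM) ≈ 0.71297, so ∠K ≈ 44.52°.

cos K ≈ 0.71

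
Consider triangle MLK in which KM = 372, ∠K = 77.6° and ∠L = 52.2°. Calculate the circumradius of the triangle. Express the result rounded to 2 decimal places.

R ≈ 235.40

The third angle is ∠M = 180° − ∠L − ∠K = 50.20°.
Law of sines: LK = KM·sin M/sin L ≈ 361.7.
Law of sines: ML = KM·sin K/sin L ≈ 459.81.
Circumradius = KM/(2 sin L) ≈ 235.4.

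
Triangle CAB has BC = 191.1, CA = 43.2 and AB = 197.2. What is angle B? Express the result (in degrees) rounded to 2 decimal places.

By the law of cosines, cos B = (AB² + BC² − CA²) / (2·AB·BC) ≈ 0.97573, so ∠B ≈ 12.65°.

∠B ≈ 12.65°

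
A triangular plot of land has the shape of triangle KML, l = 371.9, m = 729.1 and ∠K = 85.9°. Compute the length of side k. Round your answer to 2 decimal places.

By the law of cosines, k² = m² + l² − 2·m·l·cos K = 6.3112e+05, so k ≈ 794.43.

794.43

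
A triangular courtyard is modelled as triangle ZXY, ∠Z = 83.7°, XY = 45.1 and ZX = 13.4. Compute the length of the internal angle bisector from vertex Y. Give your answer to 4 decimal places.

44.3251

Law of sines: sin Y = ZX·sin Z/XY ≈ 0.29532.
Since XY ≥ ZX, only the acute value applies: ∠Y ≈ 17.18°.
Then ∠X = 180° − ∠Z − ∠Y ≈ 79.12°.
Law of sines gives YZ = XY·sin X/sin Z ≈ 44.559.
The bisector from Y has length 2·XY·YZ·cos(∠Y/2)/(XY+YZ) ≈ 44.325.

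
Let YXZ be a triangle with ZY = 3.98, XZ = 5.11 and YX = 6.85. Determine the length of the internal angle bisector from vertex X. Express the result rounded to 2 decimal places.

t_X ≈ 5.58

By the law of cosines, cos X = (YX² + XZ² − ZY²) / (2·YX·XZ) ≈ 0.81698, so ∠X ≈ 35.22°.
The bisector from X has length 2·YX·XZ·cos(∠X/2)/(YX+XZ) ≈ 5.5792.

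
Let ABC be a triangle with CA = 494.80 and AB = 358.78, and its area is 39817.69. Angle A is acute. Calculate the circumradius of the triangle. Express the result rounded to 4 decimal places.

From area = ½·CA·AB·sin A, we get sin A = 2·area/(CA·AB) ≈ 0.44859.
Taking the acute solution, ∠A ≈ 0.465 rad.
Law of cosines then gives BC ≈ 237.13.
Circumradius = BC/(2 sin A) ≈ 264.3.

R ≈ 264.3041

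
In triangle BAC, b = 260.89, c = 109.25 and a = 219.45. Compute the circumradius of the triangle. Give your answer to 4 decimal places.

R ≈ 132.2850

By the law of cosines, cos B = (a² + c² − b²) / (2·a·c) ≈ -0.16621, so ∠B ≈ 99.57°.
Circumradius = b/(2 sin B) ≈ 132.29.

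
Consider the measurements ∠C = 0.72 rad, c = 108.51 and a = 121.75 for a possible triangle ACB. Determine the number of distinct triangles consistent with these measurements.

2

a·sin C = 121.75·sin(0.72 rad) ≈ 80.28.
Since a sin C < c < a (80.28 < 108.51 < 121.75), two triangles exist.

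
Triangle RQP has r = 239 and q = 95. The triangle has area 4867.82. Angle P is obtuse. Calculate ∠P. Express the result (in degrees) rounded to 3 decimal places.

154.609

From area = ½·r·q·sin P, we get sin P = 2·area/(r·q) ≈ 0.42879.
Taking the obtuse solution, ∠P ≈ 154.61°.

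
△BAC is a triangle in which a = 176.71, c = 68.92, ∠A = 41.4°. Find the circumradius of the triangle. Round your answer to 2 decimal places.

133.61

Law of sines: sin C = c·sin A/a ≈ 0.25792.
Since a ≥ c, only the acute value applies: ∠C ≈ 14.95°.
Then ∠B = 180° − ∠A − ∠C ≈ 123.65°.
Law of sines gives b = a·sin B/sin A ≈ 222.43.
Circumradius = a/(2 sin A) ≈ 133.61.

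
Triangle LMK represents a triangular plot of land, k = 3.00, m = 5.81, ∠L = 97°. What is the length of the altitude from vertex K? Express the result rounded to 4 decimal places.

h_K ≈ 5.7667

By the law of cosines, l² = m² + k² − 2·m·k·cos L = 47.004, so l ≈ 6.856.
Area = ½·m·k·sin L ≈ 8.65.
The altitude from K has length 2·area/k ≈ 5.7667.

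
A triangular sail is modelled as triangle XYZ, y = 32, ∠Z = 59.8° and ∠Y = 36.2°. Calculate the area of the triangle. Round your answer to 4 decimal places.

The third angle is ∠X = 180° − ∠Y − ∠Z = 84.00°.
Law of sines: x = y·sin X/sin Y ≈ 53.885.
Law of sines: z = y·sin Z/sin Y ≈ 46.828.
Area = ½·y·x·sin Z ≈ 745.14.

area ≈ 745.1412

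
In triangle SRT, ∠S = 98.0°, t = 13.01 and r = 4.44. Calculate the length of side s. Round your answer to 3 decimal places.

By the law of cosines, s² = r² + t² − 2·r·t·cos S = 205.05, so s ≈ 14.32.

14.320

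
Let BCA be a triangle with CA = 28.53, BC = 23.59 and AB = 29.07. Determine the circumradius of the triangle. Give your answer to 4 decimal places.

15.7872

By the law of cosines, cos B = (AB² + BC² − CA²) / (2·AB·BC) ≈ 0.42842, so ∠B ≈ 64.63°.
Circumradius = CA/(2 sin B) ≈ 15.787.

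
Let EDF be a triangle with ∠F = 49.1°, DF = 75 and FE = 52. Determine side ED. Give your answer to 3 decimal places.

By the law of cosines, ED² = DF² + FE² − 2·DF·FE·cos F = 3222, so ED ≈ 56.763.

56.763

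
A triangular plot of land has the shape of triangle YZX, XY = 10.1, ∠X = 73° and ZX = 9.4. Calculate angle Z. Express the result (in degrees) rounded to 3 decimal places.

By the law of cosines, YZ² = ZX² + XY² − 2·ZX·XY·cos X = 134.85, so YZ ≈ 11.613.
Law of cosines again: cos Z = (YZ² + ZX² − XY²)/(2·YZ·ZX) ≈ 0.55517, so ∠Z ≈ 56.28°.

56.277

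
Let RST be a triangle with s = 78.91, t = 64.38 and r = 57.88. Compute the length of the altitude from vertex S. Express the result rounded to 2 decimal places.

Semiperimeter p = (57.88 + 78.91 + 64.38)/2 = 100.58.
Heron's formula: area = √(100.58·42.705·21.675·36.205) ≈ 1836.
The altitude from S has length 2·area/s ≈ 46.534.

h_S ≈ 46.53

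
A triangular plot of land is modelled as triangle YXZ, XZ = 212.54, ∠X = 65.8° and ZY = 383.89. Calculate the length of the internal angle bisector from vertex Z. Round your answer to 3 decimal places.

Law of sines: sin Y = XZ·sin X/ZY ≈ 0.50499.
Since ZY ≥ XZ, only the acute value applies: ∠Y ≈ 30.33°.
Then ∠Z = 180° − ∠X − ∠Y ≈ 83.87°.
Law of sines gives YX = ZY·sin Z/sin X ≈ 418.47.
The bisector from Z has length 2·XZ·ZY·cos(∠Z/2)/(XZ+ZY) ≈ 203.53.

203.534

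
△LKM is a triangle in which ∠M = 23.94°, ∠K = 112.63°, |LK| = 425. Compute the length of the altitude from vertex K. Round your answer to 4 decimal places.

292.1738

The third angle is ∠L = 180° − ∠K − ∠M = 43.43°.
Law of sines: |KM| = |LK|·sin L/sin M ≈ 720.03.
Law of sines: |ML| = |LK|·sin K/sin M ≈ 966.73.
Area = ½·|LK|·|KM|·sin K ≈ 1.4123e+05.
The altitude from K has length 2·area/|ML| ≈ 292.17.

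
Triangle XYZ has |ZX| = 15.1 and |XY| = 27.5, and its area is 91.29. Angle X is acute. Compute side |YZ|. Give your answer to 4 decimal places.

15.4384

From area = ½·|ZX|·|XY|·sin X, we get sin X = 2·area/(|ZX|·|XY|) ≈ 0.43969.
Taking the acute solution, ∠X ≈ 26.08°.
Law of cosines then gives |YZ| ≈ 15.438.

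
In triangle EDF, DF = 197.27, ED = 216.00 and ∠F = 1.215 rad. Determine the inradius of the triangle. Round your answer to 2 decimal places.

Law of sines: sin E = DF·sin F/ED ≈ 0.85609.
Since ED ≥ DF, only the acute value applies: ∠E ≈ 1.028 rad.
Then ∠D = π − ∠F − ∠E ≈ 0.899 rad.
Law of sines gives FE = ED·sin D/sin F ≈ 180.35.
Area = ½·ED·DF·sin D ≈ 16675.
Semiperimeter s = (197.27+180.35+216)/2 = 296.81.
Inradius = area/s = 16675/296.81 ≈ 56.18.

r ≈ 56.18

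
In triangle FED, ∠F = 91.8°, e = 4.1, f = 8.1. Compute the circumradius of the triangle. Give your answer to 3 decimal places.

4.052

Law of sines: sin E = e·sin F/f ≈ 0.50592.
Since f ≥ e, only the acute value applies: ∠E ≈ 30.39°.
Then ∠D = 180° − ∠F − ∠E ≈ 57.81°.
Law of sines gives d = f·sin D/sin F ≈ 6.8581.
Circumradius = f/(2 sin F) ≈ 4.052.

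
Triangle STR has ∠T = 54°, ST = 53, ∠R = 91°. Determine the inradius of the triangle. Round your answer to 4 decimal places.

The third angle is ∠S = 180° − ∠T − ∠R = 35.00°.
Law of sines: TR = ST·sin S/sin R ≈ 30.404.
Law of sines: RS = ST·sin T/sin R ≈ 42.884.
Area = ½·ST·TR·sin T ≈ 651.83.
Semiperimeter s = (30.404+42.884+53)/2 = 63.144.
Inradius = area/s = 651.83/63.144 ≈ 10.323.

10.3229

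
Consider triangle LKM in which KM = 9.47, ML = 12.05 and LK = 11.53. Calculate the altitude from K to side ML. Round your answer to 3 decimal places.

h_K ≈ 8.473

Semiperimeter s = (9.47 + 12.05 + 11.53)/2 = 16.525.
Heron's formula: area = √(16.525·7.055·4.475·4.995) ≈ 51.049.
The altitude from K has length 2·area/ML ≈ 8.4728.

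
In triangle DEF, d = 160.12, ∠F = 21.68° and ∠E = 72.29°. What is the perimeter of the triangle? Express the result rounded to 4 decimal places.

perimeter ≈ 372.3127

The third angle is ∠D = 180° − ∠E − ∠F = 86.03°.
Law of sines: e = d·sin E/sin D ≈ 152.9.
Law of sines: f = d·sin F/sin D ≈ 59.294.
Semiperimeter s = (160.12+152.9+59.294)/2 = 186.16.
Perimeter = 160.12 + 152.9 + 59.294 = 372.31.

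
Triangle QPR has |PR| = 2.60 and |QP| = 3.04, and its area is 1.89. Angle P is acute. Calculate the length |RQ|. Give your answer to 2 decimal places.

1.46

From area = ½·|QP|·|PR|·sin P, we get sin P = 2·area/(|QP|·|PR|) ≈ 0.47824.
Taking the acute solution, ∠P ≈ 28.57°.
Law of cosines then gives |RQ| ≈ 1.4555.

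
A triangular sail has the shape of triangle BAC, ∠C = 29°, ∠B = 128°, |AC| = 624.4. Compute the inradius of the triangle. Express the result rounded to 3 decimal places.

71.101

The third angle is ∠A = 180° − ∠C − ∠B = 23.00°.
Law of sines: |CB| = |AC|·sin A/sin B ≈ 309.61.
Law of sines: |BA| = |AC|·sin C/sin B ≈ 384.15.
Area = ½·|AC|·|CB|·sin C ≈ 46861.
Semiperimeter s = (624.4+309.61+384.15)/2 = 659.08.
Inradius = area/s = 46861/659.08 ≈ 71.101.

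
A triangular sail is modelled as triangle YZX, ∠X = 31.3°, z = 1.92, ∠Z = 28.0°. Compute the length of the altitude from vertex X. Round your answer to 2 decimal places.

The third angle is ∠Y = 180° − ∠Z − ∠X = 120.70°.
Law of sines: y = z·sin Y/sin Z ≈ 3.5165.
Law of sines: x = z·sin X/sin Z ≈ 2.1247.
Area = ½·z·y·sin X ≈ 1.7538.
The altitude from X has length 2·area/x ≈ 1.6509.

1.65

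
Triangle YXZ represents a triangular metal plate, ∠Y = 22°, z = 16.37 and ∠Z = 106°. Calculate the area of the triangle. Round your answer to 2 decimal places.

The third angle is ∠X = 180° − ∠Z − ∠Y = 52.00°.
Law of sines: y = z·sin Y/sin Z ≈ 6.3794.
Law of sines: x = z·sin X/sin Z ≈ 13.42.
Area = ½·z·y·sin X ≈ 41.147.

area ≈ 41.15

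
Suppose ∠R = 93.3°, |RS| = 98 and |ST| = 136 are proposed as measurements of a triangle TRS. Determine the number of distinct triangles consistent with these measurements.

|RS|·sin R = 98·sin(93.3°) ≈ 97.84.
Since ∠R is not acute, a triangle exists only if |ST| > |RS|; here |ST| > |RS|, so there is exactly one triangle.

1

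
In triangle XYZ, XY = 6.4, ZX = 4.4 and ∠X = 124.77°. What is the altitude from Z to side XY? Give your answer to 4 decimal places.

By the law of cosines, YZ² = ZX² + XY² − 2·ZX·XY·cos X = 92.438, so YZ ≈ 9.6145.
Area = ½·ZX·XY·sin X ≈ 11.566.
The altitude from Z has length 2·area/XY ≈ 3.6144.

3.6144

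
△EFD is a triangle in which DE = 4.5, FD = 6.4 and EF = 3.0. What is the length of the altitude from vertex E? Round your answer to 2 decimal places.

1.90

Semiperimeter s = (6.4 + 4.5 + 3)/2 = 6.95.
Heron's formula: area = √(6.95·0.55·2.45·3.95) ≈ 6.0821.
The altitude from E has length 2·area/FD ≈ 1.9007.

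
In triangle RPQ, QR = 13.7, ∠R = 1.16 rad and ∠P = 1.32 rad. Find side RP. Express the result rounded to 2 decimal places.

8.69

The third angle is ∠Q = π − ∠R − ∠P = 0.662 rad.
Law of sines: RP = QR·sin Q/sin P ≈ 8.6888.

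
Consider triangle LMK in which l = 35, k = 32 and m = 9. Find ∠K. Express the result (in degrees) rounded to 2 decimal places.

63.41

By the law of cosines, cos K = (l² + m² − k²) / (2·l·m) ≈ 0.44762, so ∠K ≈ 63.41°.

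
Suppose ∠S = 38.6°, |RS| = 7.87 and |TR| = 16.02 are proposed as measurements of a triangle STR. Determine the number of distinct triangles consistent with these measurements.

|RS|·sin S = 7.87·sin(38.6°) ≈ 4.91.
Since |TR| ≥ |RS|, exactly one triangle exists.

1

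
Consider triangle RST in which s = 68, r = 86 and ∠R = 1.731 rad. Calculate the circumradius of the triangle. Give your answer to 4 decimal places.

43.5578

Law of sines: sin S = s·sin R/r ≈ 0.78057.
Since r ≥ s, only the acute value applies: ∠S ≈ 0.896 rad.
Then ∠T = π − ∠R − ∠S ≈ 0.515 rad.
Law of sines gives t = r·sin T/sin R ≈ 42.908.
Circumradius = r/(2 sin R) ≈ 43.558.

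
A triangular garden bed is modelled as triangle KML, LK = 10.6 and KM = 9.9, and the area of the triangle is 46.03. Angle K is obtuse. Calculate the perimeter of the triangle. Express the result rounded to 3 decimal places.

38.138

From area = ½·LK·KM·sin K, we get sin K = 2·area/(LK·KM) ≈ 0.87726.
Taking the obtuse solution, ∠K ≈ 118.69°.
Law of cosines then gives ML ≈ 17.638.
Perimeter = 17.638 + 10.6 + 9.9 = 38.138.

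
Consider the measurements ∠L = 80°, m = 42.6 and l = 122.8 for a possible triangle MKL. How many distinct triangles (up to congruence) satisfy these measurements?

1

m·sin L = 42.6·sin(80°) ≈ 41.95.
Since l ≥ m, exactly one triangle exists.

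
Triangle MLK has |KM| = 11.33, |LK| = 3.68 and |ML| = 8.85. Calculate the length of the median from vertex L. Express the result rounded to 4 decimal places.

Median from L: ½√(2·|ML|² + 2·|LK|² − |KM|²) ≈ 3.7202.

m_L ≈ 3.7202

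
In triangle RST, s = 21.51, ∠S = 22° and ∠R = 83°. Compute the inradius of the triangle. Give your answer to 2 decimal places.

The third angle is ∠T = 180° − ∠R − ∠S = 75.00°.
Law of sines: r = s·sin R/sin S ≈ 56.992.
Law of sines: t = s·sin T/sin S ≈ 55.464.
Area = ½·s·r·sin T ≈ 592.07.
Semiperimeter p = (56.992+21.51+55.464)/2 = 66.983.
Inradius = area/p = 592.07/66.983 ≈ 8.839.

8.84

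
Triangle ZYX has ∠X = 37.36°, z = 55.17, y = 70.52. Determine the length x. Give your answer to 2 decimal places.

By the law of cosines, x² = z² + y² − 2·z·y·cos X = 1832, so x ≈ 42.802.

42.80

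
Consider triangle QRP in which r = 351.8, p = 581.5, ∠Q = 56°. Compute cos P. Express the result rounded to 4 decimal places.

0.0552

By the law of cosines, q² = r² + p² − 2·r·p·cos Q = 2.3312e+05, so q ≈ 482.82.
Law of cosines again: cos P = (q² + r² − p²)/(2·q·r) ≈ 0.05515, so ∠P ≈ 86.84°.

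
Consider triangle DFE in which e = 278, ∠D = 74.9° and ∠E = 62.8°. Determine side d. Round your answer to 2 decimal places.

The third angle is ∠F = 180° − ∠E − ∠D = 42.30°.
Law of sines: d = e·sin D/sin E ≈ 301.77.

301.77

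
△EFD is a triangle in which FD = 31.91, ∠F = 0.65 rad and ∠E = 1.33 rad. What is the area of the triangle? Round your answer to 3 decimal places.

The third angle is ∠D = π − ∠E − ∠F = 1.162 rad.
Law of sines: DE = FD·sin F/sin E ≈ 19.885.
Law of sines: EF = FD·sin D/sin E ≈ 30.145.
Area = ½·FD·DE·sin D ≈ 291.07.

291.074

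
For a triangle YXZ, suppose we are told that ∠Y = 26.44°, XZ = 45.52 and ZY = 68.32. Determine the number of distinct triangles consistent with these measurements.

ZY·sin Y = 68.32·sin(26.44°) ≈ 30.42.
Since ZY sin Y < XZ < ZY (30.42 < 45.52 < 68.32), two triangles exist.

2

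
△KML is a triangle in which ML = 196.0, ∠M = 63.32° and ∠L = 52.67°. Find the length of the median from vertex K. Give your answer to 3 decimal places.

The third angle is ∠K = 180° − ∠M − ∠L = 64.01°.
Law of sines: LK = ML·sin M/sin K ≈ 194.84.
Law of sines: KM = ML·sin L/sin K ≈ 173.38.
Median from K: ½√(2·LK² + 2·KM² − ML²) ≈ 156.23.

m_K ≈ 156.229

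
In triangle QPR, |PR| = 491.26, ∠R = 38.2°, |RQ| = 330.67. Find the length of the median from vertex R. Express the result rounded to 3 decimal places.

By the law of cosines, |QP|² = |PR|² + |RQ|² − 2·|PR|·|RQ|·cos R = 95362, so |QP| ≈ 308.81.
Median from R: ½√(2·|PR|² + 2·|RQ|² − |QP|²) ≈ 389.23.

389.229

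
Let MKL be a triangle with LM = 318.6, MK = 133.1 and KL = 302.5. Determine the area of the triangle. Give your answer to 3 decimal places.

area ≈ 20038.745

Semiperimeter s = (302.5 + 318.6 + 133.1)/2 = 377.1.
Heron's formula: area = √(377.1·74.6·58.5·244) ≈ 20039.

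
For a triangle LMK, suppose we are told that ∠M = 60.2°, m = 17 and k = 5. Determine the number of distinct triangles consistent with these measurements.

k·sin M = 5·sin(60.2°) ≈ 4.339.
Since m ≥ k, exactly one triangle exists.

1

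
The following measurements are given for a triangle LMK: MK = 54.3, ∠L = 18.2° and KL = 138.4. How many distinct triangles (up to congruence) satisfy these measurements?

2

KL·sin L = 138.4·sin(18.2°) ≈ 43.23.
Since KL sin L < MK < KL (43.23 < 54.3 < 138.4), two triangles exist.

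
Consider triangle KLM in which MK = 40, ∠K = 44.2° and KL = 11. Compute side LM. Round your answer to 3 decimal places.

33.017

By the law of cosines, LM² = MK² + KL² − 2·MK·KL·cos K = 1090.1, so LM ≈ 33.017.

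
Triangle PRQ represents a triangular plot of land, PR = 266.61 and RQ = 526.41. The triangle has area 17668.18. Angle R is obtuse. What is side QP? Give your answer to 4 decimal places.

787.2980

From area = ½·PR·RQ·sin R, we get sin R = 2·area/(PR·RQ) ≈ 0.25178.
Taking the obtuse solution, ∠R ≈ 2.887 rad.
Law of cosines then gives QP ≈ 787.3.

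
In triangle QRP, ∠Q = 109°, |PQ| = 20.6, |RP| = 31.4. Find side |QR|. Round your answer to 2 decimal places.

Law of sines: sin R = |PQ|·sin Q/|RP| ≈ 0.62031.
Since |RP| ≥ |PQ|, only the acute value applies: ∠R ≈ 38.34°.
Then ∠P = 180° − ∠Q − ∠R ≈ 32.66°.
Law of sines gives |QR| = |RP|·sin P/sin Q ≈ 17.922.

17.92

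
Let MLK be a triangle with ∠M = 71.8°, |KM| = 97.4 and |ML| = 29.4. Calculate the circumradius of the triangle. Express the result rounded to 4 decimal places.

By the law of cosines, |LK|² = |KM|² + |ML|² − 2·|KM|·|ML|·cos M = 8562.3, so |LK| ≈ 92.533.
Area = ½·|KM|·|ML|·sin M ≈ 1360.2.
Circumradius = |LK|/(2 sin M) ≈ 48.703.

48.7030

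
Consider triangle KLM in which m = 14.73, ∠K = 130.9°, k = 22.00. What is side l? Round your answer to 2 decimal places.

9.33

Law of sines: sin M = m·sin K/k ≈ 0.50608.
Since k ≥ m, only the acute value applies: ∠M ≈ 30.40°.
Then ∠L = 180° − ∠K − ∠M ≈ 18.70°.
Law of sines gives l = k·sin L/sin K ≈ 9.3304.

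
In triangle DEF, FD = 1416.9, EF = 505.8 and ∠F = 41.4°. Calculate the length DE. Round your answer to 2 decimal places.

1090.08

By the law of cosines, DE² = EF² + FD² − 2·EF·FD·cos F = 1.1883e+06, so DE ≈ 1090.1.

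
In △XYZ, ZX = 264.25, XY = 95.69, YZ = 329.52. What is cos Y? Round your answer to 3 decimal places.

By the law of cosines, cos Y = (XY² + YZ² − ZX²) / (2·XY·YZ) ≈ 0.75974, so ∠Y ≈ 40.56°.

cos Y ≈ 0.760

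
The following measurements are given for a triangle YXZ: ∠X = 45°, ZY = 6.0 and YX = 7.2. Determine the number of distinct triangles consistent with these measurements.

2

YX·sin X = 7.2·sin(45°) ≈ 5.091.
Since YX sin X < ZY < YX (5.091 < 6.0 < 7.2), two triangles exist.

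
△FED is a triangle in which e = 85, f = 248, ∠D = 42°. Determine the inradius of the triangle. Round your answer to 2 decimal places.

By the law of cosines, d² = f² + e² − 2·f·e·cos D = 37398, so d ≈ 193.39.
Area = ½·f·e·sin D ≈ 7052.6.
Semiperimeter s = (248+85+193.39)/2 = 263.19.
Inradius = area/s = 7052.6/263.19 ≈ 26.796.

26.80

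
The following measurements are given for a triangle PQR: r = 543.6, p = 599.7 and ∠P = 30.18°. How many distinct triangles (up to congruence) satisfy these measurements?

1

r·sin P = 543.6·sin(30.18°) ≈ 273.3.
Since p ≥ r, exactly one triangle exists.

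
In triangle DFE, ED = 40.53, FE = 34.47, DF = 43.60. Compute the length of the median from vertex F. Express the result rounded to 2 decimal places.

m_F ≈ 33.67

Median from F: ½√(2·DF² + 2·FE² − ED²) ≈ 33.673.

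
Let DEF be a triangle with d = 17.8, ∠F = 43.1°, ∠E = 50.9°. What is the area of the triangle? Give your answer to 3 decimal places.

84.208

The third angle is ∠D = 180° − ∠E − ∠F = 86.00°.
Law of sines: e = d·sin E/sin D ≈ 13.847.
Law of sines: f = d·sin F/sin D ≈ 12.192.
Area = ½·d·e·sin F ≈ 84.208.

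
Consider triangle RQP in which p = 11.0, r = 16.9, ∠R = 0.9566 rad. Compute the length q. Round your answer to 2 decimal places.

20.65

Law of sines: sin P = p·sin R/r ≈ 0.53193.
Since r ≥ p, only the acute value applies: ∠P ≈ 0.5609 rad.
Then ∠Q = π − ∠R − ∠P ≈ 1.6241 rad.
Law of sines gives q = r·sin Q/sin R ≈ 20.65.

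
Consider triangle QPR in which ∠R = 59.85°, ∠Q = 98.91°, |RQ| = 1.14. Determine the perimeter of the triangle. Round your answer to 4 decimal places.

The third angle is ∠P = 180° − ∠R − ∠Q = 21.24°.
Law of sines: |PR| = |RQ|·sin Q/sin P ≈ 3.1088.
Law of sines: |QP| = |RQ|·sin R/sin P ≈ 2.7211.
Semiperimeter s = (3.1088+1.14+2.7211)/2 = 3.4849.
Perimeter = 3.1088 + 1.14 + 2.7211 = 6.9699.

6.9699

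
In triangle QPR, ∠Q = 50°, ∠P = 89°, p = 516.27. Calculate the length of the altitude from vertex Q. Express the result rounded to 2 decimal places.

The third angle is ∠R = 180° − ∠Q − ∠P = 41.00°.
Law of sines: q = p·sin Q/sin P ≈ 395.55.
Law of sines: r = p·sin R/sin P ≈ 338.76.
Area = ½·p·q·sin R ≈ 66986.
The altitude from Q has length 2·area/q ≈ 338.7.

h_Q ≈ 338.70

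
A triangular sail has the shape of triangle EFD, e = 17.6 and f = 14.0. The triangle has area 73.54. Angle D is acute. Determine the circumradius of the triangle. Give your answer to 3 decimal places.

From area = ½·e·f·sin D, we get sin D = 2·area/(e·f) ≈ 0.59692.
Taking the acute solution, ∠D ≈ 36.65°.
Law of cosines then gives d ≈ 10.506.
Circumradius = d/(2 sin D) ≈ 8.8006.

R ≈ 8.801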